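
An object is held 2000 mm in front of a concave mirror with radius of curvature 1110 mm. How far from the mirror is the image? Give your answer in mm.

f = R/2 = 1110/2 = 555.0 mm.
Mirror equation: 1/v = 1/f − 1/u = 1/(555.0) − 1/(2000) = 0.001802 − 0.0005000 = 0.001302, so v = 768 mm.
The image is real, inverted and reduced, in front of the mirror.

768 mm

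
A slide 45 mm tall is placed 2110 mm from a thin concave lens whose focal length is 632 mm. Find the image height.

10.4 mm

For a concave lens, f = -632 mm.
1/d_i = 1/f − 1/d_o = 1/(-632.0) − 1/(2110) = -0.002056, so d_i = -486.3 mm.
m = −d_i/d_o = +0.2305.
|h_i| = |m|·h_o = 0.2305 × 45 = 10.4 mm. The image is virtual, upright and reduced, on the same side as the object.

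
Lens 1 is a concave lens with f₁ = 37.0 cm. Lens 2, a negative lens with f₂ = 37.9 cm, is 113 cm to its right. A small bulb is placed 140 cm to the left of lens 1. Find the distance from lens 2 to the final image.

29.9 cm

Lens 1 is diverging, so f₁ = −37.0 cm.
Lens 1: 1/d_i1 = 1/f₁ − 1/d_o1 = 1/(-37.0) − 1/(140) = -0.03417, so d_i1 = -29.27 cm.
The intermediate image is 29.27 cm to the left of lens 1 (virtual), which is 113 − (-29.27) = 142.3 cm to the left of lens 2, so d_o2 = +142.3 cm.
Lens 2 is diverging, so f₂ = −37.9 cm.
Lens 2: 1/d_i2 = 1/f₂ − 1/d_o2 = 1/(-37.9) − 1/(142.3) = -0.03341, so d_i2 = -29.9 cm.
The final image is virtual, 29.9 cm to the left of lens 2 (overall magnification ≈ 0.044).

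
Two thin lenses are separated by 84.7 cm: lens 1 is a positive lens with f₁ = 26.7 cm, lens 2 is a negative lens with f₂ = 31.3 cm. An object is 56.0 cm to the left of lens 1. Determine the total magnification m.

m = -0.439

Lens 1: 1/d_i1 = 1/(26.7) − 1/(56.0) = 0.01960, so d_i1 = 51.03 cm; m₁ = −d_i1/d_o1 = -0.9113.
d_o2 = 84.7 − (51.03) = 33.67 cm.
f₂ = −31.3 cm (diverging).
Lens 2: 1/d_i2 = 1/(-31.3) − 1/(33.67) = -0.06165, so d_i2 = -16.22 cm; m₂ = −d_i2/d_o2 = +0.4818.
m = m₁·m₂ = (-0.9113)(+0.4818) = -0.439.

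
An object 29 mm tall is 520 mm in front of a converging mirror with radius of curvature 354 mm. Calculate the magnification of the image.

m = -0.516

f = R/2 = 354/2 = 177.0 mm.
1/d_i = 1/f − 1/d_o = 1/(177.0) − 1/(520) = 0.003727, so d_i = 268.3 mm.
m = −d_i/d_o = −(268.3)/(520) = -0.516.
The image is real, inverted and reduced, in front of the mirror.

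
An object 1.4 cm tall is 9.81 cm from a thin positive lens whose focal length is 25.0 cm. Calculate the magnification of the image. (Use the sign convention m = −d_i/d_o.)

m = +1.65

1/d_i = 1/f − 1/d_o = 1/(25.00) − 1/(9.81) = -0.06194, so d_i = -16.15 cm.
m = −d_i/d_o = −(-16.15)/(9.81) = +1.65.
The image is virtual, upright and enlarged, on the same side as the object.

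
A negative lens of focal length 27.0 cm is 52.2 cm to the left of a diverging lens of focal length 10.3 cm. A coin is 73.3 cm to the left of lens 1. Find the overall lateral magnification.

m = +0.0337

f₁ = −27.0 cm (diverging).
Lens 1: 1/d_i1 = 1/(-27.0) − 1/(73.3) = -0.05068, so d_i1 = -19.73 cm; m₁ = −d_i1/d_o1 = +0.2692.
d_o2 = 52.2 − (-19.73) = 71.93 cm.
f₂ = −10.3 cm (diverging).
Lens 2: 1/d_i2 = 1/(-10.3) − 1/(71.93) = -0.1110, so d_i2 = -9.010 cm; m₂ = −d_i2/d_o2 = +0.1253.
m = m₁·m₂ = (+0.2692)(+0.1253) = +0.0337.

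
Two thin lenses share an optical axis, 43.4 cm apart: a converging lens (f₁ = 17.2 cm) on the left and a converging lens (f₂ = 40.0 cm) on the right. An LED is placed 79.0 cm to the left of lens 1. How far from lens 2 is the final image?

Lens 1: 1/d_i1 = 1/f₁ − 1/d_o1 = 1/(17.2) − 1/(79.0) = 0.04548, so d_i1 = 21.99 cm.
The intermediate image is 21.99 cm to the right of lens 1, which is 43.4 − (21.99) = 21.41 cm to the left of lens 2, so d_o2 = +21.41 cm.
Lens 2: 1/d_i2 = 1/f₂ − 1/d_o2 = 1/(40.0) − 1/(21.41) = -0.02171, so d_i2 = -46.1 cm.
The final image is virtual, 46.1 cm to the left of lens 2 (overall magnification ≈ -0.60).

46.1 cm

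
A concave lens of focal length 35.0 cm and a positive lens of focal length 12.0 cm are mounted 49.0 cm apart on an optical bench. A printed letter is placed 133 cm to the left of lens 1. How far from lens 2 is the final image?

Lens 1 is diverging, so f₁ = −35.0 cm.
Lens 1: 1/d_i1 = 1/f₁ − 1/d_o1 = 1/(-35.0) − 1/(133) = -0.03609, so d_i1 = -27.71 cm.
The intermediate image is 27.71 cm to the left of lens 1 (virtual), which is 49.0 − (-27.71) = 76.71 cm to the left of lens 2, so d_o2 = +76.71 cm.
Lens 2: 1/d_i2 = 1/f₂ − 1/d_o2 = 1/(12.0) − 1/(76.71) = 0.07030, so d_i2 = 14.2 cm.
The final image is real, 14.2 cm to the right of lens 2 (overall magnification ≈ -0.039).

14.2 cm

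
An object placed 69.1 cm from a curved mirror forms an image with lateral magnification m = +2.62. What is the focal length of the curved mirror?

f = 112 cm (concave)

m = −d_i/d_o ⇒ d_i = −m·d_o = −(+2.62)·(69.1) = -181.0 cm.
1/f = 1/d_o + 1/d_i = 1/(69.1) + 1/(-181.0) = 0.008947, so f = 112 cm.
Since f is positive, the curved mirror is concave.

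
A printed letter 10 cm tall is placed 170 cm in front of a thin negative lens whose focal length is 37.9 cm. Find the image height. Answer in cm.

For a negative lens, f = -37.9 cm.
1/d_i = 1/f − 1/d_o = 1/(-37.90) − 1/(170) = -0.03227, so d_i = -30.99 cm.
m = −d_i/d_o = +0.1823.
|h_i| = |m|·h_o = 0.1823 × 10 = 1.82 cm. The image is virtual, upright and reduced, on the same side as the object.

1.82 cm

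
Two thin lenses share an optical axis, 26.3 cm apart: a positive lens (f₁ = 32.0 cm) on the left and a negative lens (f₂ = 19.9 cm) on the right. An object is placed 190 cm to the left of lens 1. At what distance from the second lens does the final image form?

Lens 1: 1/d_i1 = 1/f₁ − 1/d_o1 = 1/(32.0) − 1/(190) = 0.02599, so d_i1 = 38.48 cm.
The intermediate image is 38.48 cm to the right of lens 1, which lies 12.18 cm to the right of lens 2 — a virtual object — so d_o2 = −12.18 cm.
Lens 2 is diverging, so f₂ = −19.9 cm.
Lens 2: 1/d_i2 = 1/f₂ − 1/d_o2 = 1/(-19.9) − 1/(-12.18) = 0.03185, so d_i2 = 31.4 cm.
The final image is real, 31.4 cm to the right of lens 2 (overall magnification ≈ -0.52).

31.4 cm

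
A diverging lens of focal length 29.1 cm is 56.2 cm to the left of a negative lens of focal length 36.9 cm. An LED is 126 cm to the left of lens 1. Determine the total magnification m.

m = +0.0593

f₁ = −29.1 cm (diverging).
Lens 1: 1/d_i1 = 1/(-29.1) − 1/(126) = -0.04230, so d_i1 = -23.64 cm; m₁ = −d_i1/d_o1 = +0.1876.
d_o2 = 56.2 − (-23.64) = 79.84 cm.
f₂ = −36.9 cm (diverging).
Lens 2: 1/d_i2 = 1/(-36.9) − 1/(79.84) = -0.03963, so d_i2 = -25.24 cm; m₂ = −d_i2/d_o2 = +0.3161.
m = m₁·m₂ = (+0.1876)(+0.3161) = +0.0593.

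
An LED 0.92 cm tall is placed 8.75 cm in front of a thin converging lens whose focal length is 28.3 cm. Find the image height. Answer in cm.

1/d_i = 1/f − 1/d_o = 1/(28.30) − 1/(8.75) = -0.07895, so d_i = -12.67 cm.
m = −d_i/d_o = +1.448.
|h_i| = |m|·h_o = 1.448 × 0.92 = 1.33 cm. The image is virtual, upright and enlarged, on the same side as the object.

1.33 cm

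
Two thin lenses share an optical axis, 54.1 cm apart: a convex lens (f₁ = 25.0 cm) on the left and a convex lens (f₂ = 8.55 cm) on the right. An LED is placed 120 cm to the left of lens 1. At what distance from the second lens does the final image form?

13.8 cm

Lens 1: 1/d_i1 = 1/f₁ − 1/d_o1 = 1/(25.0) − 1/(120) = 0.03167, so d_i1 = 31.58 cm.
The intermediate image is 31.58 cm to the right of lens 1, which is 54.1 − (31.58) = 22.52 cm to the left of lens 2, so d_o2 = +22.52 cm.
Lens 2: 1/d_i2 = 1/f₂ − 1/d_o2 = 1/(8.55) − 1/(22.52) = 0.07255, so d_i2 = 13.8 cm.
The final image is real, 13.8 cm to the right of lens 2 (overall magnification ≈ 0.16).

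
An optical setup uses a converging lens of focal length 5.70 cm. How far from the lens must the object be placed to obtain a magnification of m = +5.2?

m = −d_i/d_o ⇒ d_i = −m·d_o.
1/f = 1/d_o + 1/d_i = 1/d_o − 1/(m·d_o) = (1 − 1/m)/d_o, so d_o = f(1 − 1/m) = (5.700)(1 − 1/(+5.2)) = 4.60 cm.

4.60 cm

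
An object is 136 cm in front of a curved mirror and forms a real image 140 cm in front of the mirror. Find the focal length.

Real image ⇒ d_i = +140 cm.
1/f = 1/d_o + 1/d_i = 1/(136) + 1/(140) = 0.01450, so f = 69.0 cm.
Since f is positive, the curved mirror is concave.

f = 69.0 cm (concave)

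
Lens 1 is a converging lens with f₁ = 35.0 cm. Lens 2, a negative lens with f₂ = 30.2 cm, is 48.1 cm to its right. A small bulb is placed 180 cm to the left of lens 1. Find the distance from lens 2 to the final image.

Lens 1: 1/d_i1 = 1/f₁ − 1/d_o1 = 1/(35.0) − 1/(180) = 0.02302, so d_i1 = 43.45 cm.
The intermediate image is 43.45 cm to the right of lens 1, which is 48.1 − (43.45) = 4.650 cm to the left of lens 2, so d_o2 = +4.650 cm.
Lens 2 is diverging, so f₂ = −30.2 cm.
Lens 2: 1/d_i2 = 1/f₂ − 1/d_o2 = 1/(-30.2) − 1/(4.650) = -0.2482, so d_i2 = -4.03 cm.
The final image is virtual, 4.03 cm to the left of lens 2 (overall magnification ≈ -0.21).

4.03 cm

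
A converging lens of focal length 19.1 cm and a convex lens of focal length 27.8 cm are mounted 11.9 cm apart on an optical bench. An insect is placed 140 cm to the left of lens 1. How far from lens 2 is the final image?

7.47 cm

Lens 1: 1/d_i1 = 1/f₁ − 1/d_o1 = 1/(19.1) − 1/(140) = 0.04521, so d_i1 = 22.12 cm.
The intermediate image is 22.12 cm to the right of lens 1, which lies 10.22 cm to the right of lens 2 — a virtual object — so d_o2 = −10.22 cm.
Lens 2: 1/d_i2 = 1/f₂ − 1/d_o2 = 1/(27.8) − 1/(-10.22) = 0.1338, so d_i2 = 7.47 cm.
The final image is real, 7.47 cm to the right of lens 2 (overall magnification ≈ -0.12).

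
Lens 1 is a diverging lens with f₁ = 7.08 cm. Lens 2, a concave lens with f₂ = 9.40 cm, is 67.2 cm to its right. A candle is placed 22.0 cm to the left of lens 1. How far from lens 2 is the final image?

8.32 cm

Lens 1 is diverging, so f₁ = −7.08 cm.
Lens 1: 1/d_i1 = 1/f₁ − 1/d_o1 = 1/(-7.08) − 1/(22.0) = -0.1867, so d_i1 = -5.356 cm.
The intermediate image is 5.356 cm to the left of lens 1 (virtual), which is 67.2 − (-5.356) = 72.56 cm to the left of lens 2, so d_o2 = +72.56 cm.
Lens 2 is diverging, so f₂ = −9.40 cm.
Lens 2: 1/d_i2 = 1/f₂ − 1/d_o2 = 1/(-9.40) − 1/(72.56) = -0.1202, so d_i2 = -8.32 cm.
The final image is virtual, 8.32 cm to the left of lens 2 (overall magnification ≈ 0.028).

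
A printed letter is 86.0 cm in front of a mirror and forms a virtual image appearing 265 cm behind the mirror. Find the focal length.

f = 127 cm (concave)

Virtual image ⇒ d_i = −265 cm.
1/f = 1/d_o + 1/d_i = 1/(86.0) + 1/(-265) = 0.007854, so f = 127 cm.
Since f is positive, the mirror is concave.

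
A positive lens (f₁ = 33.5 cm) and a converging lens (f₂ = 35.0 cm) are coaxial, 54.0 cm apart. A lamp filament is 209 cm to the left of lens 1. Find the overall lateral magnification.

m = -0.320

Lens 1: 1/d_i1 = 1/(33.5) − 1/(209) = 0.02507, so d_i1 = 39.89 cm; m₁ = −d_i1/d_o1 = -0.1909.
d_o2 = 54.0 − (39.89) = 14.11 cm.
Lens 2: 1/d_i2 = 1/(35.0) − 1/(14.11) = -0.04230, so d_i2 = -23.64 cm; m₂ = −d_i2/d_o2 = +1.675.
m = m₁·m₂ = (-0.1909)(+1.675) = -0.320.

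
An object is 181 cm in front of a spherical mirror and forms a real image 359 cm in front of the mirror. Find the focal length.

Real image ⇒ d_i = +359 cm.
1/f = 1/d_o + 1/d_i = 1/(181) + 1/(359) = 0.008310, so f = 120 cm.
Since f is positive, the spherical mirror is concave.

f = 120 cm (concave)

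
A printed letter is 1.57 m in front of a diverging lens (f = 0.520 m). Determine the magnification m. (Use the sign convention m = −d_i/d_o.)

m = +0.249

For a diverging lens, f = -0.520 m.
1/d_i = 1/f − 1/d_o = 1/(-0.5200) − 1/(1.57) = -2.560, so d_i = -0.3906 m.
m = −d_i/d_o = −(-0.3906)/(1.57) = +0.249.
The image is virtual, upright and reduced, on the same side as the object.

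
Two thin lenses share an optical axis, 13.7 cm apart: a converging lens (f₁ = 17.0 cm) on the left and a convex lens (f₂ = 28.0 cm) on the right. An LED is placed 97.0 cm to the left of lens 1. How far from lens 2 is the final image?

Lens 1: 1/d_i1 = 1/f₁ − 1/d_o1 = 1/(17.0) − 1/(97.0) = 0.04851, so d_i1 = 20.61 cm.
The intermediate image is 20.61 cm to the right of lens 1, which lies 6.910 cm to the right of lens 2 — a virtual object — so d_o2 = −6.910 cm.
Lens 2: 1/d_i2 = 1/f₂ − 1/d_o2 = 1/(28.0) − 1/(-6.910) = 0.1804, so d_i2 = 5.54 cm.
The final image is real, 5.54 cm to the right of lens 2 (overall magnification ≈ -0.17).

5.54 cm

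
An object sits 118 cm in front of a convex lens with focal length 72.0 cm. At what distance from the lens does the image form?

185 cm

Lens equation: 1/q = 1/f − 1/p = 1/(72.00) − 1/(118) = 0.01389 − 0.008475 = 0.005414, so q = 185 cm.
The image is real, inverted and enlarged, on the far side of the lens.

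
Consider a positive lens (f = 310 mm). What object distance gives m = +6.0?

m = −d_i/d_o ⇒ d_i = −m·d_o.
1/f = 1/d_o + 1/d_i = 1/d_o − 1/(m·d_o) = (1 − 1/m)/d_o, so d_o = f(1 − 1/m) = (310.0)(1 − 1/(+6.0)) = 258 mm.

258 mm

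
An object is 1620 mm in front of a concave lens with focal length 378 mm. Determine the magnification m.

m = +0.189

For a concave lens, f = -378 mm.
1/d_i = 1/f − 1/d_o = 1/(-378.0) − 1/(1620) = -0.003263, so d_i = -306.5 mm.
m = −d_i/d_o = −(-306.5)/(1620) = +0.189.
The image is virtual, upright and reduced, on the same side as the object.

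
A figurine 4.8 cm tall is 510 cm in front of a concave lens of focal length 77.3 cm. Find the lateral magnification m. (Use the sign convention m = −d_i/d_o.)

m = +0.132

For a concave lens, f = -77.3 cm.
1/d_i = 1/f − 1/d_o = 1/(-77.30) − 1/(510) = -0.01490, so d_i = -67.13 cm.
m = −d_i/d_o = −(-67.13)/(510) = +0.132.
The image is virtual, upright and reduced, on the same side as the object.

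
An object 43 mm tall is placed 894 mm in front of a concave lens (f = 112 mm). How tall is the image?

4.79 mm

For a concave lens, f = -112 mm.
1/d_i = 1/f − 1/d_o = 1/(-112.0) − 1/(894) = -0.01005, so d_i = -99.53 mm.
m = −d_i/d_o = +0.1113.
|h_i| = |m|·h_o = 0.1113 × 43 = 4.79 mm. The image is virtual, upright and reduced, on the same side as the object.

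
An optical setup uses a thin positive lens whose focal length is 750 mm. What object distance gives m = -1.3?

1330 mm

m = −d_i/d_o ⇒ d_i = −m·d_o.
1/f = 1/d_o + 1/d_i = 1/d_o − 1/(m·d_o) = (1 − 1/m)/d_o, so d_o = f(1 − 1/m) = (750.0)(1 − 1/(-1.3)) = 1330 mm.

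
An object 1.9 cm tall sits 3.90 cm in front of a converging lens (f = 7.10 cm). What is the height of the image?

4.22 cm

1/d_i = 1/f − 1/d_o = 1/(7.100) − 1/(3.90) = -0.1156, so d_i = -8.653 cm.
m = −d_i/d_o = +2.219.
|h_i| = |m|·h_o = 2.219 × 1.9 = 4.22 cm. The image is virtual, upright and enlarged, on the same side as the object.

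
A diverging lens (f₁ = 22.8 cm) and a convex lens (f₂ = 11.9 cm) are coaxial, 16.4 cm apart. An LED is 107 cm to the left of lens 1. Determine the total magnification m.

m = -0.0897

f₁ = −22.8 cm (diverging).
Lens 1: 1/d_i1 = 1/(-22.8) − 1/(107) = -0.05321, so d_i1 = -18.80 cm; m₁ = −d_i1/d_o1 = +0.1757.
d_o2 = 16.4 − (-18.80) = 35.20 cm.
Lens 2: 1/d_i2 = 1/(11.9) − 1/(35.20) = 0.05562, so d_i2 = 17.98 cm; m₂ = −d_i2/d_o2 = -0.5107.
m = m₁·m₂ = (+0.1757)(-0.5107) = -0.0897.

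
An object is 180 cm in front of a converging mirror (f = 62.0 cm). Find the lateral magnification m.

1/d_i = 1/f − 1/d_o = 1/(62.00) − 1/(180) = 0.01057, so d_i = 94.58 cm.
m = −d_i/d_o = −(94.58)/(180) = -0.525.
The image is real, inverted and reduced, in front of the mirror.

m = -0.525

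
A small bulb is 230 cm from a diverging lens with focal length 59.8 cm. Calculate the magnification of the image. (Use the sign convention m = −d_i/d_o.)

For a diverging lens, f = -59.8 cm.
1/d_i = 1/f − 1/d_o = 1/(-59.80) − 1/(230) = -0.02107, so d_i = -47.46 cm.
m = −d_i/d_o = −(-47.46)/(230) = +0.206.
The image is virtual, upright and reduced, on the same side as the object.

m = +0.206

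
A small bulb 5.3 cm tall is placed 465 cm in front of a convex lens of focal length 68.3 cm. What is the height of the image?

1/d_i = 1/f − 1/d_o = 1/(68.30) − 1/(465) = 0.01249, so d_i = 80.06 cm.
m = −d_i/d_o = -0.1722.
|h_i| = |m|·h_o = 0.1722 × 5.3 = 0.913 cm. The image is real, inverted and reduced, on the far side of the lens.

0.913 cm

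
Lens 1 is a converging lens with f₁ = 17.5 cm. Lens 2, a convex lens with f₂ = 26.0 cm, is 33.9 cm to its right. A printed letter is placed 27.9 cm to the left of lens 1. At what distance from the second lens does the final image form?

Lens 1: 1/d_i1 = 1/f₁ − 1/d_o1 = 1/(17.5) − 1/(27.9) = 0.02130, so d_i1 = 46.95 cm.
The intermediate image is 46.95 cm to the right of lens 1, which lies 13.05 cm to the right of lens 2 — a virtual object — so d_o2 = −13.05 cm.
Lens 2: 1/d_i2 = 1/f₂ − 1/d_o2 = 1/(26.0) − 1/(-13.05) = 0.1151, so d_i2 = 8.69 cm.
The final image is real, 8.69 cm to the right of lens 2 (overall magnification ≈ -1.1).

8.69 cm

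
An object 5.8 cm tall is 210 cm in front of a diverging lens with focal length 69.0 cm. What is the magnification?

m = +0.247

For a diverging lens, f = -69.0 cm.
1/d_i = 1/f − 1/d_o = 1/(-69.00) − 1/(210) = -0.01925, so d_i = -51.94 cm.
m = −d_i/d_o = −(-51.94)/(210) = +0.247.
The image is virtual, upright and reduced, on the same side as the object.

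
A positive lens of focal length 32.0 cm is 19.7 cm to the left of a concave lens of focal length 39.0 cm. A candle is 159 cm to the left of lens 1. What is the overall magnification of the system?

Lens 1: 1/d_i1 = 1/(32.0) − 1/(159) = 0.02496, so d_i1 = 40.06 cm; m₁ = −d_i1/d_o1 = -0.2519.
d_o2 = 19.7 − (40.06) = -20.36 cm (virtual object).
f₂ = −39.0 cm (diverging).
Lens 2: 1/d_i2 = 1/(-39.0) − 1/(-20.36) = 0.02347, so d_i2 = 42.60 cm; m₂ = −d_i2/d_o2 = +2.092.
m = m₁·m₂ = (-0.2519)(+2.092) = -0.527.

m = -0.527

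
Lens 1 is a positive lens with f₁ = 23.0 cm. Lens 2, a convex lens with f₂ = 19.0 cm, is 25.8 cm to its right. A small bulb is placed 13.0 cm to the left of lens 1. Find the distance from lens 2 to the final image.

Lens 1: 1/d_i1 = 1/f₁ − 1/d_o1 = 1/(23.0) − 1/(13.0) = -0.03344, so d_i1 = -29.90 cm.
The intermediate image is 29.90 cm to the left of lens 1 (virtual), which is 25.8 − (-29.90) = 55.70 cm to the left of lens 2, so d_o2 = +55.70 cm.
Lens 2: 1/d_i2 = 1/f₂ − 1/d_o2 = 1/(19.0) − 1/(55.70) = 0.03468, so d_i2 = 28.8 cm.
The final image is real, 28.8 cm to the right of lens 2 (overall magnification ≈ -1.2).

28.8 cm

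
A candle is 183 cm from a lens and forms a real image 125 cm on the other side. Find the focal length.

f = 74.3 cm (converging)

Real image ⇒ d_i = +125 cm.
1/f = 1/d_o + 1/d_i = 1/(183) + 1/(125) = 0.01346, so f = 74.3 cm.
Since f is positive, the lens is converging.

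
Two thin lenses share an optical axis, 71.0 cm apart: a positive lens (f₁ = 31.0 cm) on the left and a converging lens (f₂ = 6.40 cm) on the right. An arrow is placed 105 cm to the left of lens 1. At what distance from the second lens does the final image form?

Lens 1: 1/d_i1 = 1/f₁ − 1/d_o1 = 1/(31.0) − 1/(105) = 0.02273, so d_i1 = 43.99 cm.
The intermediate image is 43.99 cm to the right of lens 1, which is 71.0 − (43.99) = 27.01 cm to the left of lens 2, so d_o2 = +27.01 cm.
Lens 2: 1/d_i2 = 1/f₂ − 1/d_o2 = 1/(6.40) − 1/(27.01) = 0.1192, so d_i2 = 8.39 cm.
The final image is real, 8.39 cm to the right of lens 2 (overall magnification ≈ 0.13).

8.39 cm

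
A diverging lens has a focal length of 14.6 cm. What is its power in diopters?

For a diverging lens, f = −14.6 cm.
f = -14.6 cm = -0.146 m.
P = 1/f = 1/(-0.146 m) = -6.85 D.

P = -6.85 D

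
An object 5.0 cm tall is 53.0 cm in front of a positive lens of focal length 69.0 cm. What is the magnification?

1/d_i = 1/f − 1/d_o = 1/(69.00) − 1/(53.0) = -0.004375, so d_i = -228.6 cm.
m = −d_i/d_o = −(-228.6)/(53.0) = +4.31.
The image is virtual, upright and enlarged, on the same side as the object.

m = +4.31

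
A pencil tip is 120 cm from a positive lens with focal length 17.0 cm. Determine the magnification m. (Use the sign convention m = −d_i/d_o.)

1/d_i = 1/f − 1/d_o = 1/(17.00) − 1/(120) = 0.05049, so d_i = 19.81 cm.
m = −d_i/d_o = −(19.81)/(120) = -0.165.
The image is real, inverted and reduced, on the far side of the lens.

m = -0.165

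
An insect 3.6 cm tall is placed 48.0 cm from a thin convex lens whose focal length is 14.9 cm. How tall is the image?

1.62 cm

1/d_i = 1/f − 1/d_o = 1/(14.90) − 1/(48.0) = 0.04628, so d_i = 21.61 cm.
m = −d_i/d_o = -0.4502.
|h_i| = |m|·h_o = 0.4502 × 3.6 = 1.62 cm. The image is real, inverted and reduced, on the far side of the lens.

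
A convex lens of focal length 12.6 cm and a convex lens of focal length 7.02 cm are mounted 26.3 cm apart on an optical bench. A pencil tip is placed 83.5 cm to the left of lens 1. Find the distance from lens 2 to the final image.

18.1 cm

Lens 1: 1/d_i1 = 1/f₁ − 1/d_o1 = 1/(12.6) − 1/(83.5) = 0.06739, so d_i1 = 14.84 cm.
The intermediate image is 14.84 cm to the right of lens 1, which is 26.3 − (14.84) = 11.46 cm to the left of lens 2, so d_o2 = +11.46 cm.
Lens 2: 1/d_i2 = 1/f₂ − 1/d_o2 = 1/(7.02) − 1/(11.46) = 0.05519, so d_i2 = 18.1 cm.
The final image is real, 18.1 cm to the right of lens 2 (overall magnification ≈ 0.28).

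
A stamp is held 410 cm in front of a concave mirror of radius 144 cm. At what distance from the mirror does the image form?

87.3 cm

f = R/2 = 144/2 = 72.00 cm.
Mirror equation: 1/s_i = 1/f − 1/s_o = 1/(72.00) − 1/(410) = 0.01389 − 0.002439 = 0.01145, so s_i = 87.3 cm.
The image is real, inverted and reduced, in front of the mirror.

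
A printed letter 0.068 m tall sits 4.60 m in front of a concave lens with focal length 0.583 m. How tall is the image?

0.00765 m

For a concave lens, f = -0.583 m.
1/d_i = 1/f − 1/d_o = 1/(-0.5830) − 1/(4.60) = -1.933, so d_i = -0.5174 m.
m = −d_i/d_o = +0.1125.
|h_i| = |m|·h_o = 0.1125 × 0.068 = 0.00765 m. The image is virtual, upright and reduced, on the same side as the object.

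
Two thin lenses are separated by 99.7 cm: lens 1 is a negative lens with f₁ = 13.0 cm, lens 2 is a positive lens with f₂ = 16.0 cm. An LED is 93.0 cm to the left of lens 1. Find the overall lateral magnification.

f₁ = −13.0 cm (diverging).
Lens 1: 1/d_i1 = 1/(-13.0) − 1/(93.0) = -0.08768, so d_i1 = -11.41 cm; m₁ = −d_i1/d_o1 = +0.1227.
d_o2 = 99.7 − (-11.41) = 111.1 cm.
Lens 2: 1/d_i2 = 1/(16.0) − 1/(111.1) = 0.05350, so d_i2 = 18.69 cm; m₂ = −d_i2/d_o2 = -0.1682.
m = m₁·m₂ = (+0.1227)(-0.1682) = -0.0206.

m = -0.0206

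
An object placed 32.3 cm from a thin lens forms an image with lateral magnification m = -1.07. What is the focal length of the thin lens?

f = 16.7 cm (converging)

m = −d_i/d_o ⇒ d_i = −m·d_o = −(-1.07)·(32.3) = 34.56 cm.
1/f = 1/d_o + 1/d_i = 1/(32.3) + 1/(34.56) = 0.05989, so f = 16.7 cm.
Since f is positive, the thin lens is converging.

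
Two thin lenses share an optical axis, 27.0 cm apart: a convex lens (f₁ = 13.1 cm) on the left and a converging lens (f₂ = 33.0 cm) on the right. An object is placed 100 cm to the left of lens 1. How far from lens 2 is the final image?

Lens 1: 1/d_i1 = 1/f₁ − 1/d_o1 = 1/(13.1) − 1/(100) = 0.06634, so d_i1 = 15.07 cm.
The intermediate image is 15.07 cm to the right of lens 1, which is 27.0 − (15.07) = 11.93 cm to the left of lens 2, so d_o2 = +11.93 cm.
Lens 2: 1/d_i2 = 1/f₂ − 1/d_o2 = 1/(33.0) − 1/(11.93) = -0.05352, so d_i2 = -18.7 cm.
The final image is virtual, 18.7 cm to the left of lens 2 (overall magnification ≈ -0.24).

18.7 cm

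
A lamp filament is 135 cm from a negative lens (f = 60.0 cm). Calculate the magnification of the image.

m = +0.308

For a negative lens, f = -60.0 cm.
1/d_i = 1/f − 1/d_o = 1/(-60.00) − 1/(135) = -0.02407, so d_i = -41.54 cm.
m = −d_i/d_o = −(-41.54)/(135) = +0.308.
The image is virtual, upright and reduced, on the same side as the object.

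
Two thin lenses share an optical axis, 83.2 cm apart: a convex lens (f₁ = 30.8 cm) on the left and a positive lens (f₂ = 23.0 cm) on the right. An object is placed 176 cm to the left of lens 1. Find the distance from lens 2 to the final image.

Lens 1: 1/d_i1 = 1/f₁ − 1/d_o1 = 1/(30.8) − 1/(176) = 0.02679, so d_i1 = 37.33 cm.
The intermediate image is 37.33 cm to the right of lens 1, which is 83.2 − (37.33) = 45.87 cm to the left of lens 2, so d_o2 = +45.87 cm.
Lens 2: 1/d_i2 = 1/f₂ − 1/d_o2 = 1/(23.0) − 1/(45.87) = 0.02168, so d_i2 = 46.1 cm.
The final image is real, 46.1 cm to the right of lens 2 (overall magnification ≈ 0.21).

46.1 cm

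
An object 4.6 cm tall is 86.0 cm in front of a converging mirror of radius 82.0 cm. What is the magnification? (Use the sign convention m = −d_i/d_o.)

f = R/2 = 82.0/2 = 41.00 cm.
1/d_i = 1/f − 1/d_o = 1/(41.00) − 1/(86.0) = 0.01276, so d_i = 78.36 cm.
m = −d_i/d_o = −(78.36)/(86.0) = -0.911.
The image is real, inverted and reduced, in front of the mirror.

m = -0.911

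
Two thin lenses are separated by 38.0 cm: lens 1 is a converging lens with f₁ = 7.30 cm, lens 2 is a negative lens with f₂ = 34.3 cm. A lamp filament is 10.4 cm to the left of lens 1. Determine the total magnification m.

Lens 1: 1/d_i1 = 1/(7.30) − 1/(10.4) = 0.04083, so d_i1 = 24.49 cm; m₁ = −d_i1/d_o1 = -2.355.
d_o2 = 38.0 − (24.49) = 13.51 cm.
f₂ = −34.3 cm (diverging).
Lens 2: 1/d_i2 = 1/(-34.3) − 1/(13.51) = -0.1032, so d_i2 = -9.692 cm; m₂ = −d_i2/d_o2 = +0.7174.
m = m₁·m₂ = (-2.355)(+0.7174) = -1.69.

m = -1.69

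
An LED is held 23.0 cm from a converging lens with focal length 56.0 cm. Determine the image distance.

39.0 cm

Lens equation: 1/d_i = 1/f − 1/d_o = 1/(56.00) − 1/(23.0) = 0.01786 − 0.04348 = -0.02562, so d_i = -39.0 cm.
The image is virtual, upright and enlarged, on the same side as the object.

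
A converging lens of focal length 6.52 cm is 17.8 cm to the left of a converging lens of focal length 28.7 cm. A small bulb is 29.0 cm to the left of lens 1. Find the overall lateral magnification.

Lens 1: 1/d_i1 = 1/(6.52) − 1/(29.0) = 0.1189, so d_i1 = 8.411 cm; m₁ = −d_i1/d_o1 = -0.2900.
d_o2 = 17.8 − (8.411) = 9.389 cm.
Lens 2: 1/d_i2 = 1/(28.7) − 1/(9.389) = -0.07166, so d_i2 = -13.95 cm; m₂ = −d_i2/d_o2 = +1.486.
m = m₁·m₂ = (-0.2900)(+1.486) = -0.431.

m = -0.431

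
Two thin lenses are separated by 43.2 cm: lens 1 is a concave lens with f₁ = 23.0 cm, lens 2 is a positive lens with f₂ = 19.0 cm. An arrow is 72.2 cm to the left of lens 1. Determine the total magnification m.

m = -0.110

f₁ = −23.0 cm (diverging).
Lens 1: 1/d_i1 = 1/(-23.0) − 1/(72.2) = -0.05733, so d_i1 = -17.44 cm; m₁ = −d_i1/d_o1 = +0.2416.
d_o2 = 43.2 − (-17.44) = 60.64 cm.
Lens 2: 1/d_i2 = 1/(19.0) − 1/(60.64) = 0.03614, so d_i2 = 27.67 cm; m₂ = −d_i2/d_o2 = -0.4563.
m = m₁·m₂ = (+0.2416)(-0.4563) = -0.110.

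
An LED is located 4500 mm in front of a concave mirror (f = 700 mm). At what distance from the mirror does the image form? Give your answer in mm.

829 mm

Mirror equation: 1/s_i = 1/f − 1/s_o = 1/(700.0) − 1/(4500) = 0.001429 − 0.0002222 = 0.001206, so s_i = 829 mm.
The image is real, inverted and reduced, in front of the mirror.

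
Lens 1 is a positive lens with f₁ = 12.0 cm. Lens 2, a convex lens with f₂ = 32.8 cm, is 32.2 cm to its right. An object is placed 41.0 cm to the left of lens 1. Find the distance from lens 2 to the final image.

Lens 1: 1/d_i1 = 1/f₁ − 1/d_o1 = 1/(12.0) − 1/(41.0) = 0.05894, so d_i1 = 16.97 cm.
The intermediate image is 16.97 cm to the right of lens 1, which is 32.2 − (16.97) = 15.23 cm to the left of lens 2, so d_o2 = +15.23 cm.
Lens 2: 1/d_i2 = 1/f₂ − 1/d_o2 = 1/(32.8) − 1/(15.23) = -0.03517, so d_i2 = -28.4 cm.
The final image is virtual, 28.4 cm to the left of lens 2 (overall magnification ≈ -0.77).

28.4 cm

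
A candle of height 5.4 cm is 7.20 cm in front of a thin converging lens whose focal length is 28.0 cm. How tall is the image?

7.27 cm

1/d_i = 1/f − 1/d_o = 1/(28.00) − 1/(7.20) = -0.1032, so d_i = -9.692 cm.
m = −d_i/d_o = +1.346.
|h_i| = |m|·h_o = 1.346 × 5.4 = 7.27 cm. The image is virtual, upright and enlarged, on the same side as the object.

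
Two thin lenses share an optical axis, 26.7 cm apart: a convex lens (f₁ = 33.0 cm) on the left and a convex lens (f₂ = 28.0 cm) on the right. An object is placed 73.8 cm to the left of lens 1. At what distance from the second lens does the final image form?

15.1 cm

Lens 1: 1/d_i1 = 1/f₁ − 1/d_o1 = 1/(33.0) − 1/(73.8) = 0.01675, so d_i1 = 59.69 cm.
The intermediate image is 59.69 cm to the right of lens 1, which lies 32.99 cm to the right of lens 2 — a virtual object — so d_o2 = −32.99 cm.
Lens 2: 1/d_i2 = 1/f₂ − 1/d_o2 = 1/(28.0) − 1/(-32.99) = 0.06603, so d_i2 = 15.1 cm.
The final image is real, 15.1 cm to the right of lens 2 (overall magnification ≈ -0.37).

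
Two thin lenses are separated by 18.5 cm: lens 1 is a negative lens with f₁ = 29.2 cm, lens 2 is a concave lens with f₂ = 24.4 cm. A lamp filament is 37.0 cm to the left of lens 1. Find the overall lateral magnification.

f₁ = −29.2 cm (diverging).
Lens 1: 1/d_i1 = 1/(-29.2) − 1/(37.0) = -0.06127, so d_i1 = -16.32 cm; m₁ = −d_i1/d_o1 = +0.4411.
d_o2 = 18.5 − (-16.32) = 34.82 cm.
f₂ = −24.4 cm (diverging).
Lens 2: 1/d_i2 = 1/(-24.4) − 1/(34.82) = -0.06970, so d_i2 = -14.35 cm; m₂ = −d_i2/d_o2 = +0.4120.
m = m₁·m₂ = (+0.4411)(+0.4120) = +0.182.

m = +0.182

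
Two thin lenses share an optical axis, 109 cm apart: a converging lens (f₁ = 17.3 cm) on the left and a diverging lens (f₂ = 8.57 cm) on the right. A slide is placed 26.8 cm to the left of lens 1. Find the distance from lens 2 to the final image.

7.50 cm

Lens 1: 1/d_i1 = 1/f₁ − 1/d_o1 = 1/(17.3) − 1/(26.8) = 0.02049, so d_i1 = 48.80 cm.
The intermediate image is 48.80 cm to the right of lens 1, which is 109 − (48.80) = 60.20 cm to the left of lens 2, so d_o2 = +60.20 cm.
Lens 2 is diverging, so f₂ = −8.57 cm.
Lens 2: 1/d_i2 = 1/f₂ − 1/d_o2 = 1/(-8.57) − 1/(60.20) = -0.1333, so d_i2 = -7.50 cm.
The final image is virtual, 7.50 cm to the left of lens 2 (overall magnification ≈ -0.23).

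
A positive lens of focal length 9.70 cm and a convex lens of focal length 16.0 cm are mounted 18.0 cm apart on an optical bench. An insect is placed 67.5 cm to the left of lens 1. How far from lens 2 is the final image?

Lens 1: 1/d_i1 = 1/f₁ − 1/d_o1 = 1/(9.70) − 1/(67.5) = 0.08828, so d_i1 = 11.33 cm.
The intermediate image is 11.33 cm to the right of lens 1, which is 18.0 − (11.33) = 6.670 cm to the left of lens 2, so d_o2 = +6.670 cm.
Lens 2: 1/d_i2 = 1/f₂ − 1/d_o2 = 1/(16.0) − 1/(6.670) = -0.08743, so d_i2 = -11.4 cm.
The final image is virtual, 11.4 cm to the left of lens 2 (overall magnification ≈ -0.29).

11.4 cm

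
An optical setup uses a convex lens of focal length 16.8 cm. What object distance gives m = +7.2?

14.5 cm

m = −d_i/d_o ⇒ d_i = −m·d_o.
1/f = 1/d_o + 1/d_i = 1/d_o − 1/(m·d_o) = (1 − 1/m)/d_o, so d_o = f(1 − 1/m) = (16.80)(1 − 1/(+7.2)) = 14.5 cm.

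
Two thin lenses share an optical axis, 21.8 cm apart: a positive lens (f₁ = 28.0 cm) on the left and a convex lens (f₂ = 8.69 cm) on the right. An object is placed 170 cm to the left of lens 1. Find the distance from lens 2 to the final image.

4.99 cm

Lens 1: 1/d_i1 = 1/f₁ − 1/d_o1 = 1/(28.0) − 1/(170) = 0.02983, so d_i1 = 33.52 cm.
The intermediate image is 33.52 cm to the right of lens 1, which lies 11.72 cm to the right of lens 2 — a virtual object — so d_o2 = −11.72 cm.
Lens 2: 1/d_i2 = 1/f₂ − 1/d_o2 = 1/(8.69) − 1/(-11.72) = 0.2004, so d_i2 = 4.99 cm.
The final image is real, 4.99 cm to the right of lens 2 (overall magnification ≈ -0.084).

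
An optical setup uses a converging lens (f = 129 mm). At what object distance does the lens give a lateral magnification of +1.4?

36.9 mm

m = −d_i/d_o ⇒ d_i = −m·d_o.
1/f = 1/d_o + 1/d_i = 1/d_o − 1/(m·d_o) = (1 − 1/m)/d_o, so d_o = f(1 − 1/m) = (129.0)(1 − 1/(+1.4)) = 36.9 mm.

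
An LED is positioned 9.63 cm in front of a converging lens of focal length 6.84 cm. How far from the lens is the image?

23.6 cm

Lens equation: 1/v = 1/f − 1/u = 1/(6.840) − 1/(9.63) = 0.1462 − 0.1038 = 0.04236, so v = 23.6 cm.
The image is real, inverted and enlarged, on the far side of the lens.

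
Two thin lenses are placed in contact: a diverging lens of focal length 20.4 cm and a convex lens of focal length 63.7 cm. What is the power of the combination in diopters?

P₁ = 1/f₁ = 1/(-0.204 m) = -4.902 D; P₂ = 1/f₂ = 1/(0.637 m) = +1.570 D.
For thin lenses in contact, P = P₁ + P₂ = (-4.902) + (+1.570) = -3.33 D.

P = -3.33 D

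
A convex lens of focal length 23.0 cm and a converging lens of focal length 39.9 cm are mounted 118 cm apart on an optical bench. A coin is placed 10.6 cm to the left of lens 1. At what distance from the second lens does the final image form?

Lens 1: 1/d_i1 = 1/f₁ − 1/d_o1 = 1/(23.0) − 1/(10.6) = -0.05086, so d_i1 = -19.66 cm.
The intermediate image is 19.66 cm to the left of lens 1 (virtual), which is 118 − (-19.66) = 137.7 cm to the left of lens 2, so d_o2 = +137.7 cm.
Lens 2: 1/d_i2 = 1/f₂ − 1/d_o2 = 1/(39.9) − 1/(137.7) = 0.01780, so d_i2 = 56.2 cm.
The final image is real, 56.2 cm to the right of lens 2 (overall magnification ≈ -0.76).

56.2 cm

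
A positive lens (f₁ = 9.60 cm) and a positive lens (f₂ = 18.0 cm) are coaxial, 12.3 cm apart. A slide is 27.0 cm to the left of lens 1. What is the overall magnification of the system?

Lens 1: 1/d_i1 = 1/(9.60) − 1/(27.0) = 0.06713, so d_i1 = 14.90 cm; m₁ = −d_i1/d_o1 = -0.5519.
d_o2 = 12.3 − (14.90) = -2.600 cm (virtual object).
Lens 2: 1/d_i2 = 1/(18.0) − 1/(-2.600) = 0.4402, so d_i2 = 2.272 cm; m₂ = −d_i2/d_o2 = +0.8738.
m = m₁·m₂ = (-0.5519)(+0.8738) = -0.482.

m = -0.482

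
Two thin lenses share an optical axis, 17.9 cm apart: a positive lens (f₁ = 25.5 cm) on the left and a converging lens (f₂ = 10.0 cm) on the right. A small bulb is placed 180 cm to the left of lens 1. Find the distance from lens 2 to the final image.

5.41 cm

Lens 1: 1/d_i1 = 1/f₁ − 1/d_o1 = 1/(25.5) − 1/(180) = 0.03366, so d_i1 = 29.71 cm.
The intermediate image is 29.71 cm to the right of lens 1, which lies 11.81 cm to the right of lens 2 — a virtual object — so d_o2 = −11.81 cm.
Lens 2: 1/d_i2 = 1/f₂ − 1/d_o2 = 1/(10.0) − 1/(-11.81) = 0.1847, so d_i2 = 5.41 cm.
The final image is real, 5.41 cm to the right of lens 2 (overall magnification ≈ -0.076).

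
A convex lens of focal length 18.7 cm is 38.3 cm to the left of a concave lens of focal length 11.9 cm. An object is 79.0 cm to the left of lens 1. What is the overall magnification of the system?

m = -0.144

Lens 1: 1/d_i1 = 1/(18.7) − 1/(79.0) = 0.04082, so d_i1 = 24.50 cm; m₁ = −d_i1/d_o1 = -0.3101.
d_o2 = 38.3 − (24.50) = 13.80 cm.
f₂ = −11.9 cm (diverging).
Lens 2: 1/d_i2 = 1/(-11.9) − 1/(13.80) = -0.1565, so d_i2 = -6.390 cm; m₂ = −d_i2/d_o2 = +0.4630.
m = m₁·m₂ = (-0.3101)(+0.4630) = -0.144.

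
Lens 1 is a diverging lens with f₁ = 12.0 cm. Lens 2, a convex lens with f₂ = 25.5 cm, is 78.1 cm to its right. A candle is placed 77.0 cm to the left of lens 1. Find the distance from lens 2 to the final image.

35.8 cm

Lens 1 is diverging, so f₁ = −12.0 cm.
Lens 1: 1/d_i1 = 1/f₁ − 1/d_o1 = 1/(-12.0) − 1/(77.0) = -0.09632, so d_i1 = -10.38 cm.
The intermediate image is 10.38 cm to the left of lens 1 (virtual), which is 78.1 − (-10.38) = 88.48 cm to the left of lens 2, so d_o2 = +88.48 cm.
Lens 2: 1/d_i2 = 1/f₂ − 1/d_o2 = 1/(25.5) − 1/(88.48) = 0.02791, so d_i2 = 35.8 cm.
The final image is real, 35.8 cm to the right of lens 2 (overall magnification ≈ -0.055).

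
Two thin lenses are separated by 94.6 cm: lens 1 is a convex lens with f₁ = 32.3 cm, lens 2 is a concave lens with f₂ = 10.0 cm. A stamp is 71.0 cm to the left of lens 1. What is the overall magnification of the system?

m = -0.184

Lens 1: 1/d_i1 = 1/(32.3) − 1/(71.0) = 0.01688, so d_i1 = 59.26 cm; m₁ = −d_i1/d_o1 = -0.8346.
d_o2 = 94.6 − (59.26) = 35.34 cm.
f₂ = −10.0 cm (diverging).
Lens 2: 1/d_i2 = 1/(-10.0) − 1/(35.34) = -0.1283, so d_i2 = -7.794 cm; m₂ = −d_i2/d_o2 = +0.2206.
m = m₁·m₂ = (-0.8346)(+0.2206) = -0.184.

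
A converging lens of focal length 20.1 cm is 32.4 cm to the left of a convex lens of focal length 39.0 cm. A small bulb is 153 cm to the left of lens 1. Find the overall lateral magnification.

m = -0.198

Lens 1: 1/d_i1 = 1/(20.1) − 1/(153) = 0.04322, so d_i1 = 23.14 cm; m₁ = −d_i1/d_o1 = -0.1512.
d_o2 = 32.4 − (23.14) = 9.260 cm.
Lens 2: 1/d_i2 = 1/(39.0) − 1/(9.260) = -0.08235, so d_i2 = -12.14 cm; m₂ = −d_i2/d_o2 = +1.311.
m = m₁·m₂ = (-0.1512)(+1.311) = -0.198.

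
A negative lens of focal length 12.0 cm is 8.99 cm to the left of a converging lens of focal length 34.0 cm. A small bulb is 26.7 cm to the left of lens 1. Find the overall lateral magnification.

m = +0.630

f₁ = −12.0 cm (diverging).
Lens 1: 1/d_i1 = 1/(-12.0) − 1/(26.7) = -0.1208, so d_i1 = -8.279 cm; m₁ = −d_i1/d_o1 = +0.3101.
d_o2 = 8.99 − (-8.279) = 17.27 cm.
Lens 2: 1/d_i2 = 1/(34.0) − 1/(17.27) = -0.02849, so d_i2 = -35.10 cm; m₂ = −d_i2/d_o2 = +2.032.
m = m₁·m₂ = (+0.3101)(+2.032) = +0.630.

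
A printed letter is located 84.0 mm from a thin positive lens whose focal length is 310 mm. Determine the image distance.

Lens equation: 1/v = 1/f − 1/u = 1/(310.0) − 1/(84.0) = 0.003226 − 0.01190 = -0.008679, so v = -115 mm.
The image is virtual, upright and enlarged, on the same side as the object.

115 mm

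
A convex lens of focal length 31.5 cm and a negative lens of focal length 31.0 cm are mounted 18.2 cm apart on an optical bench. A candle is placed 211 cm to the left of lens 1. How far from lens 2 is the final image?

Lens 1: 1/d_i1 = 1/f₁ − 1/d_o1 = 1/(31.5) − 1/(211) = 0.02701, so d_i1 = 37.03 cm.
The intermediate image is 37.03 cm to the right of lens 1, which lies 18.83 cm to the right of lens 2 — a virtual object — so d_o2 = −18.83 cm.
Lens 2 is diverging, so f₂ = −31.0 cm.
Lens 2: 1/d_i2 = 1/f₂ − 1/d_o2 = 1/(-31.0) − 1/(-18.83) = 0.02085, so d_i2 = 48.0 cm.
The final image is real, 48.0 cm to the right of lens 2 (overall magnification ≈ -0.45).

48.0 cm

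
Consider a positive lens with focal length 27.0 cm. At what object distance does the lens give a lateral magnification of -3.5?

m = −d_i/d_o ⇒ d_i = −m·d_o.
1/f = 1/d_o + 1/d_i = 1/d_o − 1/(m·d_o) = (1 − 1/m)/d_o, so d_o = f(1 − 1/m) = (27.00)(1 − 1/(-3.5)) = 34.7 cm.

34.7 cm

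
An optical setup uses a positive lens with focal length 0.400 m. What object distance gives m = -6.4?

0.463 m

m = −d_i/d_o ⇒ d_i = −m·d_o.
1/f = 1/d_o + 1/d_i = 1/d_o − 1/(m·d_o) = (1 − 1/m)/d_o, so d_o = f(1 − 1/m) = (0.4000)(1 − 1/(-6.4)) = 0.463 m.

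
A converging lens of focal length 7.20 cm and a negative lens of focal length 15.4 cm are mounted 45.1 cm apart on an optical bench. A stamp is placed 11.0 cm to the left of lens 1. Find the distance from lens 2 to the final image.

9.42 cm

Lens 1: 1/d_i1 = 1/f₁ − 1/d_o1 = 1/(7.20) − 1/(11.0) = 0.04798, so d_i1 = 20.84 cm.
The intermediate image is 20.84 cm to the right of lens 1, which is 45.1 − (20.84) = 24.26 cm to the left of lens 2, so d_o2 = +24.26 cm.
Lens 2 is diverging, so f₂ = −15.4 cm.
Lens 2: 1/d_i2 = 1/f₂ − 1/d_o2 = 1/(-15.4) − 1/(24.26) = -0.1062, so d_i2 = -9.42 cm.
The final image is virtual, 9.42 cm to the left of lens 2 (overall magnification ≈ -0.74).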